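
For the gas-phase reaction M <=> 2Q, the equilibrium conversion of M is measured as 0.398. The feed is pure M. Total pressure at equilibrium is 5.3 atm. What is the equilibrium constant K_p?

K_p = 3.99 atm

Take 1 mol M as basis and let X be its fractional conversion, so ξ = X.
Species balance: n_M = 1 − X; n_Q = 2X.
n_T = Σnᵢ = 1 + X.
At X = 0.398: n_M = 0.602, n_Q = 0.796, n_T = 1.4.
p_i = (n_i/n_T)·P. K_p = p_Q^2 / (p_M) = 3.99 atm.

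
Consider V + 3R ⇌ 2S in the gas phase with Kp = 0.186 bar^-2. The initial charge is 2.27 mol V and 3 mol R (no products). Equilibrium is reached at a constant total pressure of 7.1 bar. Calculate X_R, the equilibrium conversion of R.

X = 0.612

Basis: 3 mol R initially; let X = conversion of R. Extent ξ = X.
Species balance: n_V = 2.27 − X; n_R = 3 − 3X; n_S = 2X.
n_T = Σnᵢ = 5.27 − 2X.
y_i = n_i/n_T, p_i = y_i·P. Kp = p_S^2 / (p_V p_R^3).
This yields a degree-4 equation in X; solving on (0,1), X = 0.612.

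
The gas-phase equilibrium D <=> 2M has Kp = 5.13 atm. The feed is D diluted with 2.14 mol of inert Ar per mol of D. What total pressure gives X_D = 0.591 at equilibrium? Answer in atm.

Take 1 mol D as basis and let X be its fractional conversion, so ξ = X.
Moles: n_D = 1 − X; n_M = 2X; n_I = 2.14 (inert).
Total moles n_T = 3.14 + X.
Kp = p_M^2 / (p_D) with p_i = (n_i/n_T)·P.
At X = 0.591: the mole-fraction product g(X) = Π y_i^ν_i = 0.9156. Since Kp = g(X)·P^{1}, P = (Kp/g)^(1/1) = (5.13/0.9156)^(1/1) = 5.6 atm.

P = 5.6 atm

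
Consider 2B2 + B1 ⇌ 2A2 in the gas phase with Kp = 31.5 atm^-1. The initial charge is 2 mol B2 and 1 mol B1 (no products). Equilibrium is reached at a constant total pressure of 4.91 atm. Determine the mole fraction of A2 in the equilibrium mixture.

Let X = conversion of B2 (basis 2 mol B2); extent of reaction ξ = X.
Moles: n_B2 = 2 − 2X; n_B1 = 1 − X; n_A2 = 2X.
Total moles n_T = 3 − X.
y_i = n_i/n_T, p_i = y_i·P. Kp = p_A2^2 / (p_B2^2 p_B1).
Equating to 31.5 atm^-1 and solving on 0 < X < 1: X = 0.792.
Then n_A2 = 1.58, n_T = 2.21, so y_A2 = 0.718.

y_A2 = 0.718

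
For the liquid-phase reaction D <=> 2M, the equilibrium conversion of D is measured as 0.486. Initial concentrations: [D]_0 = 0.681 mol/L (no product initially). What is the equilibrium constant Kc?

Let X = conversion of D.
Concentrations: [D] = 0.681 − 0.681X; [M] = 1.36X.
At X = 0.486: [D] = 0.35, [M] = 0.662.
Kc = [M]^2 / ([D]) = 1.25 mol/L.

Kc = 1.25 mol/L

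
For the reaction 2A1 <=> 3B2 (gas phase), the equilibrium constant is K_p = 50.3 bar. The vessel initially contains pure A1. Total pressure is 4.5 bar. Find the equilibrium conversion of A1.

X = 0.715

Let X = conversion of A1 (basis 1 mol A1); extent of reaction ξ = 0.5X.
Moles: n_A1 = 1 − X; n_B2 = 1.5X.
Summing: n_T = 1 + 0.5X.
y_i = n_i/n_T, p_i = y_i·P. K_p = p_B2^3 / (p_A1^2).
This yields a degree-3 equation in X; solving on (0,1), X = 0.715.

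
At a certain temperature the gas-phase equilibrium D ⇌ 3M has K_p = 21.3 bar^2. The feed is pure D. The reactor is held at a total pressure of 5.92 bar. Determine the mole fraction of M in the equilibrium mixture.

Let X = conversion of D (basis 1 mol D); extent of reaction ξ = X.
At extent ξ: n_D = 1 − X; n_M = 3X.
n_T = Σnᵢ = 1 + 2X.
y_i = n_i/n_T, p_i = y_i·P. K_p = p_M^3 / (p_D).
Substituting and setting equal to 21.3 bar^2 gives a polynomial in X; the root in (0,1) is X = 0.348.
Then n_M = 1.04, n_T = 1.7, so y_M = 0.616.

y_M = 0.616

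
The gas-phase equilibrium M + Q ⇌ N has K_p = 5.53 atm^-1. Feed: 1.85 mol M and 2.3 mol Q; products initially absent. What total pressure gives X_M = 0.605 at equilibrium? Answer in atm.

P = 0.711 atm

Basis: 1.85 mol M initially; let X = conversion of M. Extent ξ = 1.85X.
Species balance: n_M = 1.85 − 1.85X; n_Q = 2.3 − 1.85X; n_N = 1.85X.
Summing: n_T = 4.15 − 1.85X.
K_p = p_N / (p_M p_Q) with p_i = (n_i/n_T)·P.
At X = 0.605: the mole-fraction product g(X) = Π y_i^ν_i = 3.931. Since K_p = g(X)·P^{-1}, P = (g/K_p)^(1/1) = (3.931/5.53)^(1/1) = 0.711 atm.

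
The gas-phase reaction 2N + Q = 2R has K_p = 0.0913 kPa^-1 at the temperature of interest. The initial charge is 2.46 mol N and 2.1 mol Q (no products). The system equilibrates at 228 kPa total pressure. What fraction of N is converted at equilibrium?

Basis: 2.46 mol N initially; let X = conversion of N. Extent ξ = 1.23X.
Species balance: n_N = 2.46 − 2.46X; n_Q = 2.1 − 1.23X; n_R = 2.46X.
Summing: n_T = 4.56 − 1.23X.
Mole fractions y_i = n_i/n_T; K_p = p_R^2 / (p_N^2 p_Q) with p_i = y_i·P.
Equating to 0.0913 kPa^-1 and solving on 0 < X < 1: X = 0.724.

X = 0.724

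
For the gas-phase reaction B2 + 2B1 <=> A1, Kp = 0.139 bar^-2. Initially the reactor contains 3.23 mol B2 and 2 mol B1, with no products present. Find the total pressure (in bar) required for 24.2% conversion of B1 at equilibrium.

P = 2.39 bar

Take 2 mol B1 as basis and let X be its fractional conversion, so ξ = X.
At extent ξ: n_B2 = 3.23 − X; n_B1 = 2 − 2X; n_A1 = X.
Summing: n_T = 5.23 − 2X.
Kp = p_A1 / (p_B2 p_B1^2) with p_i = (n_i/n_T)·P.
At X = 0.242: the mole-fraction product g(X) = Π y_i^ν_i = 0.7938. Since Kp = g(X)·P^{-2}, P = (g/Kp)^(1/2) = (0.7938/0.139)^(1/2) = 2.39 bar.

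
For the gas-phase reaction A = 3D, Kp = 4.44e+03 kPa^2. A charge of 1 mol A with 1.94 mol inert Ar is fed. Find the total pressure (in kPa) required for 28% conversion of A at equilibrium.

P = 257 kPa

Basis: 1 mol A initially; let X = conversion of A. Extent ξ = X.
At extent ξ: n_A = 1 − X; n_D = 3X; n_I = 1.94 (inert).
Summing: n_T = 2.94 + 2X.
Kp = p_D^3 / (p_A) with p_i = (n_i/n_T)·P.
At X = 0.28: the mole-fraction product g(X) = Π y_i^ν_i = 0.0672. Since Kp = g(X)·P^{2}, P = (Kp/g)^(1/2) = (4.44e+03/0.0672)^(1/2) = 257 kPa.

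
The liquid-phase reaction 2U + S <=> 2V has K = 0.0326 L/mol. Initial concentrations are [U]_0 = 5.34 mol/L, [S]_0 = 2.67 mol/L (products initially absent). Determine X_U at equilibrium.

X = 0.208

Let X = conversion of U; extent ξ = 5.34X/2 mol/L.
Concentrations: [U] = 5.34 − 5.34X; [S] = 2.67 − 2.67X; [V] = 5.34X.
K = [V]^2 / ([U]^2 [S]).
Solving K = 0.0326 for X ∈ (0,1): X = 0.208.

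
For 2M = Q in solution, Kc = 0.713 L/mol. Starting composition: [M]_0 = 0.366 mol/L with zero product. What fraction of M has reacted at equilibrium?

X = 0.275

Let X = conversion of M; extent ξ = 0.366X/2 mol/L.
Concentrations: [M] = 0.366 − 0.366X; [Q] = 0.183X.
Kc = [Q] / ([M]^2).
Equating to 0.713 L/mol: the physical root is X = 0.275.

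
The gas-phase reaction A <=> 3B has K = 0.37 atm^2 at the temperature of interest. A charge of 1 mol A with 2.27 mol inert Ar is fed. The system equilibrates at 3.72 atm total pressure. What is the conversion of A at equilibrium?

X = 0.220

Let X = conversion of A (basis 1 mol A); extent of reaction ξ = X.
Moles: n_A = 1 − X; n_B = 3X; n_I = 2.27 (inert).
n_T = Σnᵢ = 3.27 + 2X.
Mole fractions y_i = n_i/n_T; K = p_B^3 / (p_A) with p_i = y_i·P.
This yields a degree-3 equation in X; solving on (0,1), X = 0.220.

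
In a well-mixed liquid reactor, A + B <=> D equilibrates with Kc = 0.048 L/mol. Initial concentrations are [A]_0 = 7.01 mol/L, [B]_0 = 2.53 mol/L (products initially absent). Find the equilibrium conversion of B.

Let X = conversion of B; extent ξ = 2.53·X mol/L.
Concentrations: [A] = 7.01 − 2.53X; [B] = 2.53 − 2.53X; [D] = 2.53X.
Kc = [D] / ([A] [B]).
Equating to 0.048 L/mol: the physical root is X = 0.235.

X = 0.235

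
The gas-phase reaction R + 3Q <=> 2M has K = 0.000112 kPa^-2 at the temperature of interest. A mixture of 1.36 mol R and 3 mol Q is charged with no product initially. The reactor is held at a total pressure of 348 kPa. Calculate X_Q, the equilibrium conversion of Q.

Let X = conversion of Q (basis 3 mol Q); extent of reaction ξ = X.
Mole table: n_R = 1.36 − X; n_Q = 3 − 3X; n_M = 2X.
Summing: n_T = 4.36 − 2X.
y_i = n_i/n_T, p_i = y_i·P. K = p_M^2 / (p_R p_Q^3).
This yields a degree-4 equation in X; solving on (0,1), X = 0.619.

X = 0.619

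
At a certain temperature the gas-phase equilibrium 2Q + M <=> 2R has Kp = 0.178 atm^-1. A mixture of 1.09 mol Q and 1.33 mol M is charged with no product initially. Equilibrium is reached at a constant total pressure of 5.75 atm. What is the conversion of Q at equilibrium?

X = 0.418

Let X = conversion of Q (basis 1.09 mol Q); extent of reaction ξ = 0.545X.
At extent ξ: n_Q = 1.09 − 1.09X; n_M = 1.33 − 0.545X; n_R = 1.09X.
Summing: n_T = 2.42 − 0.545X.
Mole fractions y_i = n_i/n_T; Kp = p_R^2 / (p_Q^2 p_M) with p_i = y_i·P.
Equating to 0.178 atm^-1 and solving on 0 < X < 1: X = 0.418.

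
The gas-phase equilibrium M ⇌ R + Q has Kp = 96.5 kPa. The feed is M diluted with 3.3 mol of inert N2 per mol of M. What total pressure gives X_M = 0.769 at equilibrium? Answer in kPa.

P = 191 kPa

Basis: 1 mol M initially; let X = conversion of M. Extent ξ = X.
Moles: n_M = 1 − X; n_R = X; n_Q = X; n_I = 3.3 (inert).
n_T = Σnᵢ = 4.3 + X.
Kp = p_R p_Q / (p_M) with p_i = (n_i/n_T)·P.
At X = 0.769: the mole-fraction product g(X) = Π y_i^ν_i = 0.505. Since Kp = g(X)·P^{1}, P = (Kp/g)^(1/1) = (96.5/0.505)^(1/1) = 191 kPa.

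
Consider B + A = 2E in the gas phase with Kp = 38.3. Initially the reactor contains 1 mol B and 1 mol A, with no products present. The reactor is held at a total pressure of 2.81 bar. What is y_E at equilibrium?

Basis: 1 mol B initially; let X = conversion of B. Extent ξ = X.
Species balance: n_B = 1 − X; n_A = 1 − X; n_E = 2X.
Since Δν = 0, n_T = 2 throughout.
With p_i = (n_i/n_T)P, Kp = p_E^2 / (p_B p_A).
Substituting and setting equal to 38.3 gives a polynomial in X; the root in (0,1) is X = 0.756.
Then n_E = 1.51, n_T = 2, so y_E = 0.756.

y_E = 0.756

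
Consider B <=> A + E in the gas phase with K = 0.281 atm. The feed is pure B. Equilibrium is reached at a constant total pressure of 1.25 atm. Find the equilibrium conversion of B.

X = 0.428

Basis: 1 mol B initially; let X = conversion of B. Extent ξ = X.
Mole table: n_B = 1 − X; n_A = X; n_E = X.
Summing: n_T = 1 + X.
With p_i = (n_i/n_T)P, K = p_A p_E / (p_B).
Substituting and setting equal to 0.281 atm gives a polynomial in X; the root in (0,1) is X = 0.428.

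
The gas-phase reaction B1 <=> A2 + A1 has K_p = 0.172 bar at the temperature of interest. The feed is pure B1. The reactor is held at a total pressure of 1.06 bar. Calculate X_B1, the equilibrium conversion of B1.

X = 0.374

Let X = conversion of B1 (basis 1 mol B1); extent of reaction ξ = X.
Moles: n_B1 = 1 − X; n_A2 = X; n_A1 = X.
n_T = Σnᵢ = 1 + X.
y_i = n_i/n_T, p_i = y_i·P. K_p = p_A2 p_A1 / (p_B1).
Substituting and setting equal to 0.172 bar gives a polynomial in X; the root in (0,1) is X = 0.374.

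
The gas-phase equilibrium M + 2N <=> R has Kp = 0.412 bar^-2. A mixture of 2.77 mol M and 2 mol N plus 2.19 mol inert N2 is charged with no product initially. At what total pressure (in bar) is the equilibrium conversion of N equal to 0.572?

P = 5.4 bar

Basis: 2 mol N initially; let X = conversion of N. Extent ξ = X.
Mole table: n_M = 2.77 − X; n_N = 2 − 2X; n_R = X; n_I = 2.19 (inert).
Summing: n_T = 6.96 − 2X.
Kp = p_R / (p_M p_N^2) with p_i = (n_i/n_T)·P.
At X = 0.572: the mole-fraction product g(X) = Π y_i^ν_i = 12.01. Since Kp = g(X)·P^{-2}, P = (g/Kp)^(1/2) = (12.01/0.412)^(1/2) = 5.4 bar.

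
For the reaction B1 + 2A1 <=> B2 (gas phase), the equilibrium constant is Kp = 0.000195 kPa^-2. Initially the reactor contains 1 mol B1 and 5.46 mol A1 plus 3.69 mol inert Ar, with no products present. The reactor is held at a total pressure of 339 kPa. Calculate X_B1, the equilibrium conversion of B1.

X = 0.819

Take 1 mol B1 as basis and let X be its fractional conversion, so ξ = X.
Species balance: n_B1 = 1 − X; n_A1 = 5.46 − 2X; n_B2 = X; n_I = 3.69 (inert).
n_T = Σnᵢ = 10.2 − 2X.
Mole fractions y_i = n_i/n_T; Kp = p_B2 / (p_B1 p_A1^2) with p_i = y_i·P.
This yields a degree-3 equation in X; solving on (0,1), X = 0.819.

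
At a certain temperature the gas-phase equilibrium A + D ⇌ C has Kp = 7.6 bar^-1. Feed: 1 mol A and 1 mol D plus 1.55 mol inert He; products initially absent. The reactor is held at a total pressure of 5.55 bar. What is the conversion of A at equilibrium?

Take 1 mol A as basis and let X be its fractional conversion, so ξ = X.
Species balance: n_A = 1 − X; n_D = 1 − X; n_C = X; n_I = 1.55 (inert).
Total moles n_T = 3.55 − X.
Mole fractions y_i = n_i/n_T; Kp = p_C / (p_A p_D) with p_i = y_i·P.
Setting this equal to 7.6 bar^-1 and taking the physical root (0 < X < 1) gives X = 0.774.

X = 0.774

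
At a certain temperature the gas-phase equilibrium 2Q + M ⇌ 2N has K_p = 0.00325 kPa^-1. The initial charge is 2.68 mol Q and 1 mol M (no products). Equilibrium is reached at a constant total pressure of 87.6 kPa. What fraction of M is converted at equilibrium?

Basis: 1 mol M initially; let X = conversion of M. Extent ξ = X.
Moles: n_Q = 2.68 − 2X; n_M = 1 − X; n_N = 2X.
Summing: n_T = 3.68 − X.
With p_i = (n_i/n_T)P, K_p = p_N^2 / (p_Q^2 p_M).
Substituting and setting equal to 0.00325 kPa^-1 gives a polynomial in X; the root in (0,1) is X = 0.266.

X = 0.266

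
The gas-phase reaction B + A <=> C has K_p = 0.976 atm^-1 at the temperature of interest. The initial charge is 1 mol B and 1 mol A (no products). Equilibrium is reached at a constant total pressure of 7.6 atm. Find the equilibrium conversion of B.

Take 1 mol B as basis and let X be its fractional conversion, so ξ = X.
At extent ξ: n_B = 1 − X; n_A = 1 − X; n_C = X.
n_T = Σnᵢ = 2 − X.
With p_i = (n_i/n_T)P, K_p = p_C / (p_B p_A).
Substituting and setting equal to 0.976 atm^-1 gives a polynomial in X; the root in (0,1) is X = 0.655.

X = 0.655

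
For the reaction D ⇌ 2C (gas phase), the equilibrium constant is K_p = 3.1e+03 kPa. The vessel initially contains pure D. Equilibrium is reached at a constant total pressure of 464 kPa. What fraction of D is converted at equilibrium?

Let X = conversion of D (basis 1 mol D); extent of reaction ξ = X.
Species balance: n_D = 1 − X; n_C = 2X.
n_T = Σnᵢ = 1 + X.
y_i = n_i/n_T, p_i = y_i·P. K_p = p_C^2 / (p_D).
Equating to 3.1e+03 kPa and solving on 0 < X < 1: X = 0.791.

X = 0.791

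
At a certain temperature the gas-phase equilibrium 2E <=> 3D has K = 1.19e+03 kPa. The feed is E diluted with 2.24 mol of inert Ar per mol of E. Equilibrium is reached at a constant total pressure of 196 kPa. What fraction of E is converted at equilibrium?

X = 0.747

Let X = conversion of E (basis 1 mol E); extent of reaction ξ = 0.5X.
Species balance: n_E = 1 − X; n_D = 1.5X; n_I = 2.24 (inert).
n_T = Σnᵢ = 3.24 + 0.5X.
y_i = n_i/n_T, p_i = y_i·P. K = p_D^3 / (p_E^2).
This yields a degree-3 equation in X; solving on (0,1), X = 0.747.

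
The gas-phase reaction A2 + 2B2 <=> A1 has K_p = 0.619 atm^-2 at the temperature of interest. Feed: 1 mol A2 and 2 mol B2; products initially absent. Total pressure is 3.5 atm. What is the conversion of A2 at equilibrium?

X = 0.600

Let X = conversion of A2 (basis 1 mol A2); extent of reaction ξ = X.
Mole table: n_A2 = 1 − X; n_B2 = 2 − 2X; n_A1 = X.
Total moles n_T = 3 − 2X.
Mole fractions y_i = n_i/n_T; K_p = p_A1 / (p_A2 p_B2^2) with p_i = y_i·P.
Equating to 0.619 atm^-2 and solving on 0 < X < 1: X = 0.600.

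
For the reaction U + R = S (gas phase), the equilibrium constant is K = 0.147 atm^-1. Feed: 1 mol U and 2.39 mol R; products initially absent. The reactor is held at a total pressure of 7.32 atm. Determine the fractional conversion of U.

Basis: 1 mol U initially; let X = conversion of U. Extent ξ = X.
At extent ξ: n_U = 1 − X; n_R = 2.39 − X; n_S = X.
n_T = Σnᵢ = 3.39 − X.
Mole fractions y_i = n_i/n_T; K = p_S / (p_U p_R) with p_i = y_i·P.
Equating to 0.147 atm^-1 and solving on 0 < X < 1: X = 0.417.

X = 0.417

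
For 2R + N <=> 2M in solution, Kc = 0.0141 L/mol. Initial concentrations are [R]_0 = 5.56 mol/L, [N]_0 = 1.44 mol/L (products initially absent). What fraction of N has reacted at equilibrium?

Let X = conversion of N; extent ξ = 1.44·X mol/L.
Concentrations: [R] = 5.56 − 2.88X; [N] = 1.44 − 1.44X; [M] = 2.88X.
Kc = [M]^2 / ([R]^2 [N]).
Setting equal to 0.0141 and solving for X on (0,1) gives X = 0.216.

X = 0.216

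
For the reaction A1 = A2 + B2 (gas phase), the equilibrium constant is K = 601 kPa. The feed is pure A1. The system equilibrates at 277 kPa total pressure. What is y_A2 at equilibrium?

y_A2 = 0.453

Take 1 mol A1 as basis and let X be its fractional conversion, so ξ = X.
Species balance: n_A1 = 1 − X; n_A2 = X; n_B2 = X.
Summing: n_T = 1 + X.
y_i = n_i/n_T, p_i = y_i·P. K = p_A2 p_B2 / (p_A1).
Equating to 601 kPa and solving on 0 < X < 1: X = 0.827.
Then n_A2 = 0.827, n_T = 1.83, so y_A2 = 0.453.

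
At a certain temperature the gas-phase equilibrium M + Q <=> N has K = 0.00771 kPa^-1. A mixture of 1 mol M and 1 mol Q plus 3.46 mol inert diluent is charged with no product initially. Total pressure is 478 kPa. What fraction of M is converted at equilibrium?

Let X = conversion of M (basis 1 mol M); extent of reaction ξ = X.
Moles: n_M = 1 − X; n_Q = 1 − X; n_N = X; n_I = 3.46 (inert).
Total moles n_T = 5.46 − X.
Mole fractions y_i = n_i/n_T; K = p_N / (p_M p_Q) with p_i = y_i·P.
This yields a degree-2 equation in X; solving on (0,1), X = 0.326.

X = 0.326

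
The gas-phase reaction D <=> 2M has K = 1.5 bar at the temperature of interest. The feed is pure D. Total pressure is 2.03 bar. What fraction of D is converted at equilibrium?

X = 0.395

Take 1 mol D as basis and let X be its fractional conversion, so ξ = X.
Moles: n_D = 1 − X; n_M = 2X.
Summing: n_T = 1 + X.
y_i = n_i/n_T, p_i = y_i·P. K = p_M^2 / (p_D).
Equating to 1.5 bar and solving on 0 < X < 1: X = 0.395.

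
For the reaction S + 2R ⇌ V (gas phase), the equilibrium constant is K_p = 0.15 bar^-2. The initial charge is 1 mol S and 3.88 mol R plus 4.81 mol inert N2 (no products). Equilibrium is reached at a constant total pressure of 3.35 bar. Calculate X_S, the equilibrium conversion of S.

X = 0.192

Basis: 1 mol S initially; let X = conversion of S. Extent ξ = X.
At extent ξ: n_S = 1 − X; n_R = 3.88 − 2X; n_V = X; n_I = 4.81 (inert).
n_T = Σnᵢ = 9.69 − 2X.
y_i = n_i/n_T, p_i = y_i·P. K_p = p_V / (p_S p_R^2).
Substituting and setting equal to 0.15 bar^-2 gives a polynomial in X; the root in (0,1) is X = 0.192.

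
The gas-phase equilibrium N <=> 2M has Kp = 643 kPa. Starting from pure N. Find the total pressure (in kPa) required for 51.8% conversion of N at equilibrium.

Let X = conversion of N (basis 1 mol N); extent of reaction ξ = X.
Mole table: n_N = 1 − X; n_M = 2X.
Summing: n_T = 1 + X.
Kp = p_M^2 / (p_N) with p_i = (n_i/n_T)·P.
At X = 0.518: the mole-fraction product g(X) = Π y_i^ν_i = 1.467. Since Kp = g(X)·P^{1}, P = (Kp/g)^(1/1) = (643/1.467)^(1/1) = 438 kPa.

P = 438 kPa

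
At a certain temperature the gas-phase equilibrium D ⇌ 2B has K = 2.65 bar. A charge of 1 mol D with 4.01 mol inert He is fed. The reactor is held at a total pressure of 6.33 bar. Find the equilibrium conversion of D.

X = 0.525

Let X = conversion of D (basis 1 mol D); extent of reaction ξ = X.
Mole table: n_D = 1 − X; n_B = 2X; n_I = 4.01 (inert).
n_T = Σnᵢ = 5.01 + X.
With p_i = (n_i/n_T)P, K = p_B^2 / (p_D).
Setting this equal to 2.65 bar and taking the physical root (0 < X < 1) gives X = 0.525.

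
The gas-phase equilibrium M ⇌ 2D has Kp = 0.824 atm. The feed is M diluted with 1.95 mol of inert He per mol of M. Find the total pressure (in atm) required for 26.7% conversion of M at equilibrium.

P = 6.81 atm

Take 1 mol M as basis and let X be its fractional conversion, so ξ = X.
At extent ξ: n_M = 1 − X; n_D = 2X; n_I = 1.95 (inert).
Summing: n_T = 2.95 + X.
Kp = p_D^2 / (p_M) with p_i = (n_i/n_T)·P.
At X = 0.267: the mole-fraction product g(X) = Π y_i^ν_i = 0.1209. Since Kp = g(X)·P^{1}, P = (Kp/g)^(1/1) = (0.824/0.1209)^(1/1) = 6.81 atm.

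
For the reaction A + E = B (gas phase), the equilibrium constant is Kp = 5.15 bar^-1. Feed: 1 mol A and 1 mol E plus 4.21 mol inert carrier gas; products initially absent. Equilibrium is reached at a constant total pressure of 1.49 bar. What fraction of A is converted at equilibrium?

Let X = conversion of A (basis 1 mol A); extent of reaction ξ = X.
Moles: n_A = 1 − X; n_E = 1 − X; n_B = X; n_I = 4.21 (inert).
Total moles n_T = 6.21 − X.
Mole fractions y_i = n_i/n_T; Kp = p_B / (p_A p_E) with p_i = y_i·P.
Equating to 5.15 bar^-1 and solving on 0 < X < 1: X = 0.431.

X = 0.431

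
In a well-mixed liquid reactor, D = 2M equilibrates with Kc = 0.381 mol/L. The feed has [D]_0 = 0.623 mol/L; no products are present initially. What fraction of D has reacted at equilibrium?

X = 0.322

Let X = conversion of D; extent ξ = 0.623·X mol/L.
Concentrations: [D] = 0.623 − 0.623X; [M] = 1.25X.
Kc = [M]^2 / ([D]).
This equals 0.381 at X = 0.322 (the root in 0 < X < 1).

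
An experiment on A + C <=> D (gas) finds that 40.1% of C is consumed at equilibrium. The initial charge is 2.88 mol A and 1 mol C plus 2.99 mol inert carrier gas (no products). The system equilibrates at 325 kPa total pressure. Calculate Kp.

Kp = 0.00538 kPa^-1

Let X = conversion of C (basis 1 mol C); extent of reaction ξ = X.
Mole table: n_A = 2.88 − X; n_C = 1 − X; n_D = X; n_I = 2.99 (inert).
Summing: n_T = 6.87 − X.
At X = 0.401: n_A = 2.48, n_C = 0.599, n_D = 0.401, n_T = 6.47.
p_i = (n_i/n_T)·P. Kp = p_D / (p_A p_C) = 0.00538 kPa^-1.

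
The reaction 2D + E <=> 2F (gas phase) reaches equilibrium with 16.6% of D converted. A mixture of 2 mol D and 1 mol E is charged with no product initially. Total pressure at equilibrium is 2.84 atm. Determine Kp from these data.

Kp = 0.0474 atm^-1

Take 2 mol D as basis and let X be its fractional conversion, so ξ = X.
Species balance: n_D = 2 − 2X; n_E = 1 − X; n_F = 2X.
Summing: n_T = 3 − X.
At X = 0.166: n_D = 1.67, n_E = 0.834, n_F = 0.332, n_T = 2.83.
p_i = (n_i/n_T)·P. Kp = p_F^2 / (p_D^2 p_E) = 0.0474 atm^-1.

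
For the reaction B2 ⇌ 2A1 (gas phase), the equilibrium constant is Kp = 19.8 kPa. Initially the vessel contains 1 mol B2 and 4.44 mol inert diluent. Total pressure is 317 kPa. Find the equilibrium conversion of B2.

Let X = conversion of B2 (basis 1 mol B2); extent of reaction ξ = X.
Species balance: n_B2 = 1 − X; n_A1 = 2X; n_I = 4.44 (inert).
Total moles n_T = 5.44 + X.
Mole fractions y_i = n_i/n_T; Kp = p_A1^2 / (p_B2) with p_i = y_i·P.
Setting this equal to 19.8 kPa and taking the physical root (0 < X < 1) gives X = 0.257.

X = 0.257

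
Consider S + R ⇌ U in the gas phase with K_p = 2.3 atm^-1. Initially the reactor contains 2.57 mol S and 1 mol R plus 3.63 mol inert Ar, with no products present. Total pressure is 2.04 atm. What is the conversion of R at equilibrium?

Let X = conversion of R (basis 1 mol R); extent of reaction ξ = X.
Mole table: n_S = 2.57 − X; n_R = 1 − X; n_U = X; n_I = 3.63 (inert).
Total moles n_T = 7.2 − X.
y_i = n_i/n_T, p_i = y_i·P. K_p = p_U / (p_S p_R).
Setting this equal to 2.3 atm^-1 and taking the physical root (0 < X < 1) gives X = 0.585.

X = 0.585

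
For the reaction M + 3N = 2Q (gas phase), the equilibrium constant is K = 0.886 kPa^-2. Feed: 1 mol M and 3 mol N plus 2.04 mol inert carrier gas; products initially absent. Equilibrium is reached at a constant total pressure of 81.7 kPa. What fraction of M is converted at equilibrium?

Basis: 1 mol M initially; let X = conversion of M. Extent ξ = X.
Moles: n_M = 1 − X; n_N = 3 − 3X; n_Q = 2X; n_I = 2.04 (inert).
Summing: n_T = 6.04 − 2X.
With p_i = (n_i/n_T)P, K = p_Q^2 / (p_M p_N^3).
Equating to 0.886 kPa^-2 and solving on 0 < X < 1: X = 0.863.

X = 0.863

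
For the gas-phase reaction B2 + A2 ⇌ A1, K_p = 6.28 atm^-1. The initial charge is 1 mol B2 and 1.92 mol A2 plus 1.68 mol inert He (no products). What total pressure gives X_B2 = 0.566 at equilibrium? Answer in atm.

Let X = conversion of B2 (basis 1 mol B2); extent of reaction ξ = X.
Moles: n_B2 = 1 − X; n_A2 = 1.92 − X; n_A1 = X; n_I = 1.68 (inert).
n_T = Σnᵢ = 4.6 − X.
K_p = p_A1 / (p_B2 p_A2) with p_i = (n_i/n_T)·P.
At X = 0.566: the mole-fraction product g(X) = Π y_i^ν_i = 3.885. Since K_p = g(X)·P^{-1}, P = (g/K_p)^(1/1) = (3.885/6.28)^(1/1) = 0.619 atm.

P = 0.619 atm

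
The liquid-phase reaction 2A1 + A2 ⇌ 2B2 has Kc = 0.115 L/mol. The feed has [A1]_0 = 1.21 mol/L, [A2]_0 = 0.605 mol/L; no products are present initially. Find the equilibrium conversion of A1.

Let X = conversion of A1; extent ξ = 1.21X/2 mol/L.
Concentrations: [A1] = 1.21 − 1.21X; [A2] = 0.605 − 0.605X; [B2] = 1.21X.
Kc = [B2]^2 / ([A1]^2 [A2]).
Equating to 0.115 L/mol: the physical root is X = 0.192.

X = 0.192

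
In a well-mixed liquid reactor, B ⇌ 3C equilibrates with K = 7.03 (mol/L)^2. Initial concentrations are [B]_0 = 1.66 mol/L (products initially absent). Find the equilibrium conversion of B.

Let X = conversion of B; extent ξ = 1.66·X mol/L.
Concentrations: [B] = 1.66 − 1.66X; [C] = 4.98X.
K = [C]^3 / ([B]).
This equals 7.03 at X = 0.387 (the root in 0 < X < 1).

X = 0.387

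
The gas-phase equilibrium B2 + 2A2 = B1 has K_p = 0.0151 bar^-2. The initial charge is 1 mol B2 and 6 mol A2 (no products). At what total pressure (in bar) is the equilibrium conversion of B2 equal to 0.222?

Let X = conversion of B2 (basis 1 mol B2); extent of reaction ξ = X.
Mole table: n_B2 = 1 − X; n_A2 = 6 − 2X; n_B1 = X.
Summing: n_T = 7 − 2X.
K_p = p_B1 / (p_B2 p_A2^2) with p_i = (n_i/n_T)·P.
At X = 0.222: the mole-fraction product g(X) = Π y_i^ν_i = 0.3973. Since K_p = g(X)·P^{-2}, P = (g/K_p)^(1/2) = (0.3973/0.0151)^(1/2) = 5.13 bar.

P = 5.13 bar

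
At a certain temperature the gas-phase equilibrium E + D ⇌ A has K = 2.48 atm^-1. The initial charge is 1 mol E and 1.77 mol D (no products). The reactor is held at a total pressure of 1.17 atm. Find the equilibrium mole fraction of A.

Take 1 mol E as basis and let X be its fractional conversion, so ξ = X.
Mole table: n_E = 1 − X; n_D = 1.77 − X; n_A = X.
n_T = Σnᵢ = 2.77 − X.
With p_i = (n_i/n_T)P, K = p_A / (p_E p_D).
Substituting and setting equal to 2.48 atm^-1 gives a polynomial in X; the root in (0,1) is X = 0.609.
Then n_A = 0.609, n_T = 2.16, so y_A = 0.282.

y_A = 0.282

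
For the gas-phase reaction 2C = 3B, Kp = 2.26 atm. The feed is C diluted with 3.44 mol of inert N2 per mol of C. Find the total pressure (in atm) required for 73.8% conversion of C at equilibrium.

Let X = conversion of C (basis 1 mol C); extent of reaction ξ = 0.5X.
At extent ξ: n_C = 1 − X; n_B = 1.5X; n_I = 3.44 (inert).
Summing: n_T = 4.44 + 0.5X.
Kp = p_B^3 / (p_C^2) with p_i = (n_i/n_T)·P.
At X = 0.738: the mole-fraction product g(X) = Π y_i^ν_i = 4.109. Since Kp = g(X)·P^{1}, P = (Kp/g)^(1/1) = (2.26/4.109)^(1/1) = 0.55 atm.

P = 0.55 atm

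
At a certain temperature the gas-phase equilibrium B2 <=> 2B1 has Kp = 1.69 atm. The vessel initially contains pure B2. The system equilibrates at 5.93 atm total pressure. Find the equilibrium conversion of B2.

Basis: 1 mol B2 initially; let X = conversion of B2. Extent ξ = X.
Moles: n_B2 = 1 − X; n_B1 = 2X.
Summing: n_T = 1 + X.
Mole fractions y_i = n_i/n_T; Kp = p_B1^2 / (p_B2) with p_i = y_i·P.
Setting this equal to 1.69 atm and taking the physical root (0 < X < 1) gives X = 0.258.

X = 0.258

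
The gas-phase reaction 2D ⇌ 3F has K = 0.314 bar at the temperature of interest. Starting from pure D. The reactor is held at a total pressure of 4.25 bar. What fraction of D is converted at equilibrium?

Let X = conversion of D (basis 1 mol D); extent of reaction ξ = 0.5X.
Moles: n_D = 1 − X; n_F = 1.5X.
Summing: n_T = 1 + 0.5X.
y_i = n_i/n_T, p_i = y_i·P. K = p_F^3 / (p_D^2).
Setting this equal to 0.314 bar and taking the physical root (0 < X < 1) gives X = 0.242.

X = 0.242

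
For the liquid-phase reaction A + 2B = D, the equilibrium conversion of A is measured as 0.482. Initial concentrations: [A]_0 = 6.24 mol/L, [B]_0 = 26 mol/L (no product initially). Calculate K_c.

Let X = conversion of A.
Concentrations: [A] = 6.24 − 6.24X; [B] = 26 − 12.5X; [D] = 6.24X.
At X = 0.482: [A] = 3.23, [B] = 20, [D] = 3.01.
K_c = [D] / ([A] [B]^2) = 0.00233 (mol/L)^-2.

K_c = 0.00233 (mol/L)^-2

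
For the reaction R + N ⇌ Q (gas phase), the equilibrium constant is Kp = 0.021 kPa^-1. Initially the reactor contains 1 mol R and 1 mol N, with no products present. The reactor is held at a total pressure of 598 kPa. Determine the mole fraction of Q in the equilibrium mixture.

Take 1 mol R as basis and let X be its fractional conversion, so ξ = X.
Moles: n_R = 1 − X; n_N = 1 − X; n_Q = X.
n_T = Σnᵢ = 2 − X.
With p_i = (n_i/n_T)P, Kp = p_Q / (p_R p_N).
Substituting and setting equal to 0.021 kPa^-1 gives a polynomial in X; the root in (0,1) is X = 0.728.
Then n_Q = 0.728, n_T = 1.27, so y_Q = 0.573.

y_Q = 0.573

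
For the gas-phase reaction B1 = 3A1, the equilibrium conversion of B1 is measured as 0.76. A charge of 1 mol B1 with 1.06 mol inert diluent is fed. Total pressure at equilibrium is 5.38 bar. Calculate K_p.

Let X = conversion of B1 (basis 1 mol B1); extent of reaction ξ = X.
Species balance: n_B1 = 1 − X; n_A1 = 3X; n_I = 1.06 (inert).
Summing: n_T = 2.06 + 2X.
At X = 0.76: n_B1 = 0.24, n_A1 = 2.28, n_T = 3.58.
p_i = (n_i/n_T)·P. K_p = p_A1^3 / (p_B1) = 112 bar^2.

K_p = 112 bar^2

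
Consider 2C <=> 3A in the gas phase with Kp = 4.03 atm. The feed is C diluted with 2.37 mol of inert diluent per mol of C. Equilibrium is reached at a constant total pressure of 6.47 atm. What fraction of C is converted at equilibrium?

X = 0.530

Take 1 mol C as basis and let X be its fractional conversion, so ξ = 0.5X.
Mole table: n_C = 1 − X; n_A = 1.5X; n_I = 2.37 (inert).
n_T = Σnᵢ = 3.37 + 0.5X.
Mole fractions y_i = n_i/n_T; Kp = p_A^3 / (p_C^2) with p_i = y_i·P.
This yields a degree-3 equation in X; solving on (0,1), X = 0.530.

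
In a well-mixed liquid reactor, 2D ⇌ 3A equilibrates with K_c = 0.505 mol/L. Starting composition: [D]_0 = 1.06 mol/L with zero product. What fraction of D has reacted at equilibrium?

X = 0.379

Let X = conversion of D; extent ξ = 1.06X/2 mol/L.
Concentrations: [D] = 1.06 − 1.06X; [A] = 1.59X.
K_c = [A]^3 / ([D]^2).
Equating to 0.505 mol/L: the physical root is X = 0.379.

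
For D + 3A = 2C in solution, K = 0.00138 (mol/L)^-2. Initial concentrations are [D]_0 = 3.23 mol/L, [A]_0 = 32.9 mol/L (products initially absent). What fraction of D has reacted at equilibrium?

Let X = conversion of D; extent ξ = 3.23·X mol/L.
Concentrations: [D] = 3.23 − 3.23X; [A] = 32.9 − 9.69X; [C] = 6.46X.
K = [C]^2 / ([D] [A]^3).
This equals 0.00138 at X = 0.721 (the root in 0 < X < 1).

X = 0.721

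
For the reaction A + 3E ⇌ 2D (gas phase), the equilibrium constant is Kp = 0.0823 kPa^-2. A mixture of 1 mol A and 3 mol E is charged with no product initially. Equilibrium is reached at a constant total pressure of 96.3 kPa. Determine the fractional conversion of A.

X = 0.835

Take 1 mol A as basis and let X be its fractional conversion, so ξ = X.
Species balance: n_A = 1 − X; n_E = 3 − 3X; n_D = 2X.
Summing: n_T = 4 − 2X.
With p_i = (n_i/n_T)P, Kp = p_D^2 / (p_A p_E^3).
This yields a degree-4 equation in X; solving on (0,1), X = 0.835.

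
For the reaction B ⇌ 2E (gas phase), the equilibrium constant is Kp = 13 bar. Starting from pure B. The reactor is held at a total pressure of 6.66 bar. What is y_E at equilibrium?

y_E = 0.728

Take 1 mol B as basis and let X be its fractional conversion, so ξ = X.
At extent ξ: n_B = 1 − X; n_E = 2X.
n_T = Σnᵢ = 1 + X.
With p_i = (n_i/n_T)P, Kp = p_E^2 / (p_B).
Setting this equal to 13 bar and taking the physical root (0 < X < 1) gives X = 0.573.
Then n_E = 1.15, n_T = 1.57, so y_E = 0.728.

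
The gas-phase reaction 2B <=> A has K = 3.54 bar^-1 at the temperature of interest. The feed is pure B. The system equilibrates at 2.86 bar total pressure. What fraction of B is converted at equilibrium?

X = 0.845

Take 1 mol B as basis and let X be its fractional conversion, so ξ = 0.5X.
Mole table: n_B = 1 − X; n_A = 0.5X.
Summing: n_T = 1 − 0.5X.
With p_i = (n_i/n_T)P, K = p_A / (p_B^2).
Substituting and setting equal to 3.54 bar^-1 gives a polynomial in X; the root in (0,1) is X = 0.845.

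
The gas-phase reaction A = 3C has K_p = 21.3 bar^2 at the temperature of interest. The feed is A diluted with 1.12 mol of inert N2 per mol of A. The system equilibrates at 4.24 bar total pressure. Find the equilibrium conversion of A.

X = 0.583

Let X = conversion of A (basis 1 mol A); extent of reaction ξ = X.
Species balance: n_A = 1 − X; n_C = 3X; n_I = 1.12 (inert).
Summing: n_T = 2.12 + 2X.
Mole fractions y_i = n_i/n_T; K_p = p_C^3 / (p_A) with p_i = y_i·P.
Equating to 21.3 bar^2 and solving on 0 < X < 1: X = 0.583.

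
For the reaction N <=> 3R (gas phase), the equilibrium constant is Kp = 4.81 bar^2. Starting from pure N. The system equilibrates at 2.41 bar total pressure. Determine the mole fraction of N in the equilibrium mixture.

y_N = 0.343

Let X = conversion of N (basis 1 mol N); extent of reaction ξ = X.
Mole table: n_N = 1 − X; n_R = 3X.
Summing: n_T = 1 + 2X.
With p_i = (n_i/n_T)P, Kp = p_R^3 / (p_N).
This yields a degree-3 equation in X; solving on (0,1), X = 0.390.
Then n_N = 0.61, n_T = 1.78, so y_N = 0.343.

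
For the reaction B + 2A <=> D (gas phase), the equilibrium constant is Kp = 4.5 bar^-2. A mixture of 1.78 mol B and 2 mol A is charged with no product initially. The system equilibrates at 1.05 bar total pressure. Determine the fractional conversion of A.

Basis: 2 mol A initially; let X = conversion of A. Extent ξ = X.
Species balance: n_B = 1.78 − X; n_A = 2 − 2X; n_D = X.
n_T = Σnᵢ = 3.78 − 2X.
y_i = n_i/n_T, p_i = y_i·P. Kp = p_D / (p_B p_A^2).
Equating to 4.5 bar^-2 and solving on 0 < X < 1: X = 0.589.

X = 0.589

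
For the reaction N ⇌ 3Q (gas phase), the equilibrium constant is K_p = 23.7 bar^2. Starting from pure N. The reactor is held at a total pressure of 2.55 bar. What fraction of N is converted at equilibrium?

X = 0.634

Let X = conversion of N (basis 1 mol N); extent of reaction ξ = X.
Mole table: n_N = 1 − X; n_Q = 3X.
Total moles n_T = 1 + 2X.
With p_i = (n_i/n_T)P, K_p = p_Q^3 / (p_N).
This yields a degree-3 equation in X; solving on (0,1), X = 0.634.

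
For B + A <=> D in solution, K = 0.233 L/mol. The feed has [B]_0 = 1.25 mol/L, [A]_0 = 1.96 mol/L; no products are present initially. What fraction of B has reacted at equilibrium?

X = 0.274

Let X = conversion of B; extent ξ = 1.25·X mol/L.
Concentrations: [B] = 1.25 − 1.25X; [A] = 1.96 − 1.25X; [D] = 1.25X.
K = [D] / ([B] [A]).
Setting equal to 0.233 and solving for X on (0,1) gives X = 0.274.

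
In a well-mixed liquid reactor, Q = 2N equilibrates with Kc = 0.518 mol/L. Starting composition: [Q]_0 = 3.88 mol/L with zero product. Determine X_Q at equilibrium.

X = 0.167

Let X = conversion of Q; extent ξ = 3.88·X mol/L.
Concentrations: [Q] = 3.88 − 3.88X; [N] = 7.76X.
Kc = [N]^2 / ([Q]).
Solving Kc = 0.518 for X ∈ (0,1): X = 0.167.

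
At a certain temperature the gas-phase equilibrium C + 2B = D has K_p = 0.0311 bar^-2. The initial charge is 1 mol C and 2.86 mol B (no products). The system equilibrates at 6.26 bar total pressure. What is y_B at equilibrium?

Basis: 1 mol C initially; let X = conversion of C. Extent ξ = X.
At extent ξ: n_C = 1 − X; n_B = 2.86 − 2X; n_D = X.
Total moles n_T = 3.86 − 2X.
Mole fractions y_i = n_i/n_T; K_p = p_D / (p_C p_B^2) with p_i = y_i·P.
Equating to 0.0311 bar^-2 and solving on 0 < X < 1: X = 0.361.
Then n_B = 2.14, n_T = 3.14, so y_B = 0.681.

y_B = 0.681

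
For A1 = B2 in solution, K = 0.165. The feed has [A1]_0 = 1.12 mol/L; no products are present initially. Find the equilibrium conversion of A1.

Let X = conversion of A1; extent ξ = 1.12·X mol/L.
Concentrations: [A1] = 1.12 − 1.12X; [B2] = 1.12X.
K = [B2] / ([A1]).
Solving K = 0.165 for X ∈ (0,1): X = 0.142.

X = 0.142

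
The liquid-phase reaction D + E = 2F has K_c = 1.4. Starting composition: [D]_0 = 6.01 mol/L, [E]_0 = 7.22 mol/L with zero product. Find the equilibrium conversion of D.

X = 0.406

Let X = conversion of D; extent ξ = 6.01·X mol/L.
Concentrations: [D] = 6.01 − 6.01X; [E] = 7.22 − 6.01X; [F] = 12X.
K_c = [F]^2 / ([D] [E]).
Solving K_c = 1.4 for X ∈ (0,1): X = 0.406.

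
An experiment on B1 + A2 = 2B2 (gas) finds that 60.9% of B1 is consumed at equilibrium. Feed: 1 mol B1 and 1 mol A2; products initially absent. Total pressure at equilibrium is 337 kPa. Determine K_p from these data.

K_p = 9.7

Let X = conversion of B1 (basis 1 mol B1); extent of reaction ξ = X.
Mole table: n_B1 = 1 − X; n_A2 = 1 − X; n_B2 = 2X.
Total moles n_T = 2 (Δν = 0, constant).
At X = 0.609: n_B1 = 0.391, n_A2 = 0.391, n_B2 = 1.22, n_T = 2.
p_i = (n_i/n_T)·P. K_p = p_B2^2 / (p_B1 p_A2) = 9.7.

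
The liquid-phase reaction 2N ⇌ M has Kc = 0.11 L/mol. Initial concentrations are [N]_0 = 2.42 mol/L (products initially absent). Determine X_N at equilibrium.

X = 0.278

Let X = conversion of N; extent ξ = 2.42X/2 mol/L.
Concentrations: [N] = 2.42 − 2.42X; [M] = 1.21X.
Kc = [M] / ([N]^2).
Solving Kc = 0.11 for X ∈ (0,1): X = 0.278.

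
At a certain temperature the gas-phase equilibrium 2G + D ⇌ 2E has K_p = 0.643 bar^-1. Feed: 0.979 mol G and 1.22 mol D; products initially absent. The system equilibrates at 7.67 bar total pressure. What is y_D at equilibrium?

Take 0.979 mol G as basis and let X be its fractional conversion, so ξ = 0.489X.
Moles: n_G = 0.979 − 0.979X; n_D = 1.22 − 0.489X; n_E = 0.979X.
Summing: n_T = 2.2 − 0.489X.
Mole fractions y_i = n_i/n_T; K_p = p_E^2 / (p_G^2 p_D) with p_i = y_i·P.
Equating to 0.643 bar^-1 and solving on 0 < X < 1: X = 0.607.
Then n_D = 0.923, n_T = 1.9, so y_D = 0.485.

y_D = 0.485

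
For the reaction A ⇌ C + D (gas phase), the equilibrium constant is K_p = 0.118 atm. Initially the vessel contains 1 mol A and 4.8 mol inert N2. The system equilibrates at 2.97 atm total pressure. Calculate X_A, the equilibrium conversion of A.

X = 0.388

Let X = conversion of A (basis 1 mol A); extent of reaction ξ = X.
Mole table: n_A = 1 − X; n_C = X; n_D = X; n_I = 4.8 (inert).
Total moles n_T = 5.8 + X.
With p_i = (n_i/n_T)P, K_p = p_C p_D / (p_A).
This yields a degree-2 equation in X; solving on (0,1), X = 0.388.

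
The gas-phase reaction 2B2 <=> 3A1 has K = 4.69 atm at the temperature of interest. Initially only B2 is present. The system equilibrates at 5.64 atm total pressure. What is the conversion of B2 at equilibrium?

X = 0.450

Basis: 1 mol B2 initially; let X = conversion of B2. Extent ξ = 0.5X.
Mole table: n_B2 = 1 − X; n_A1 = 1.5X.
Total moles n_T = 1 + 0.5X.
With p_i = (n_i/n_T)P, K = p_A1^3 / (p_B2^2).
Equating to 4.69 atm and solving on 0 < X < 1: X = 0.450.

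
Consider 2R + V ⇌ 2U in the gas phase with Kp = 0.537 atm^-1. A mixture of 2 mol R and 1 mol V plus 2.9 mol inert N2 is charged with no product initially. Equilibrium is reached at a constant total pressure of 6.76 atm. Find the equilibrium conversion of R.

X = 0.388

Take 2 mol R as basis and let X be its fractional conversion, so ξ = X.
Species balance: n_R = 2 − 2X; n_V = 1 − X; n_U = 2X; n_I = 2.9 (inert).
Summing: n_T = 5.9 − X.
y_i = n_i/n_T, p_i = y_i·P. Kp = p_U^2 / (p_R^2 p_V).
Equating to 0.537 atm^-1 and solving on 0 < X < 1: X = 0.388.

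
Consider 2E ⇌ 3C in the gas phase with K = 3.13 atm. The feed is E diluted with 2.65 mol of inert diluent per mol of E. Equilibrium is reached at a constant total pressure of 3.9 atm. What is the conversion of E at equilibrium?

Take 1 mol E as basis and let X be its fractional conversion, so ξ = 0.5X.
Species balance: n_E = 1 − X; n_C = 1.5X; n_I = 2.65 (inert).
n_T = Σnᵢ = 3.65 + 0.5X.
y_i = n_i/n_T, p_i = y_i·P. K = p_C^3 / (p_E^2).
Setting this equal to 3.13 atm and taking the physical root (0 < X < 1) gives X = 0.563.

X = 0.563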